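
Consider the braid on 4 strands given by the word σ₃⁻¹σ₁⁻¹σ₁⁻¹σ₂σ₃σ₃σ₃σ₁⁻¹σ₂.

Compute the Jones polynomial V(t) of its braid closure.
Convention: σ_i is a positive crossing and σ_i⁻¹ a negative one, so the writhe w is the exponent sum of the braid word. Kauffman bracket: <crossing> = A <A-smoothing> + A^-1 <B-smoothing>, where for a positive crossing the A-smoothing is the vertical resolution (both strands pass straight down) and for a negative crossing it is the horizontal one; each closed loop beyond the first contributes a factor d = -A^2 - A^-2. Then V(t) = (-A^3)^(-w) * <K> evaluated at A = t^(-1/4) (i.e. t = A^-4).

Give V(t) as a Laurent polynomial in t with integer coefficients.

-t^5 + 2*t^4 - 3*t^3 + 4*t^2 - 4*t + 5 - 3*t^-1 + 2*t^-2 - t^-3

Derivation:
Braid: s3^-1 s1^-1 s1^-1 s2 s3 s3 s3 s1^-1 s2 on 4 strands, 9 crossings.
Writhe w = (#positive) - (#negative) = 5 - 4 = 1.
Computing the Kauffman bracket via state sum. There are 2^9 = 512 states.
Smooth each crossing (0=||, 1=⌣⌢); contribution A^(Σ sign_k(1-2s_k)) * d^(L-1).
Tabulate the states by total A-exponent and number of loops L (A-exp: L × count):
  A^9: L=4 ×1
  A^7: L=3 ×5, L=5 ×4
  A^5: L=2 ×10, L=4 ×23, L=6 ×3
  A^3: L=1 ×8, L=3 ×57, L=5 ×18, L=7 ×1
  A^1: L=2 ×70, L=4 ×50, L=6 ×6
  A^-1: L=1 ×33, L=3 ×75, L=5 ×18
  A^-3: L=2 ×51, L=4 ×32, L=6 ×1
  A^-5: L=3 ×32, L=5 ×4
  A^-7: L=4 ×9
  A^-9: L=5 ×1
Each group contributes A^e * Σ count * d^(L-1):
Powers of d = -A^2 - A^-2: d^2 = A^4 + 2 + A^-4; d^3 = -A^6 - 3*A^2 - 3*A^-2 - A^-6; d^4 = A^8 + 4*A^4 + 6 + 4*A^-4 + A^-8; d^5 = -A^10 - 5*A^6 - 10*A^2 - 10*A^-2 - 5*A^-6 - A^-10; d^6 = A^12 + 6*A^8 + 15*A^4 + 20 + 15*A^-4 + 6*A^-8 + A^-12.
  A^9 * (d^3) = -A^15 - 3*A^11 - 3*A^7 - A^3
  A^7 * (5*d^2 + 4*d^4) = 4*A^15 + 21*A^11 + 34*A^7 + 21*A^3 + 4*A^-1
  A^5 * (10*d + 23*d^3 + 3*d^5) = -3*A^15 - 38*A^11 - 109*A^7 - 109*A^3 - 38*A^-1 - 3*A^-5
  A^3 * (8 + 57*d^2 + 18*d^4 + d^6) = A^15 + 24*A^11 + 144*A^7 + 250*A^3 + 144*A^-1 + 24*A^-5 + A^-9
  A^1 * (70*d + 50*d^3 + 6*d^5) = -6*A^11 - 80*A^7 - 280*A^3 - 280*A^-1 - 80*A^-5 - 6*A^-9
  A^-1 * (33 + 75*d^2 + 18*d^4) = 18*A^7 + 147*A^3 + 291*A^-1 + 147*A^-5 + 18*A^-9
  A^-3 * (51*d + 32*d^3 + d^5) = -A^7 - 37*A^3 - 157*A^-1 - 157*A^-5 - 37*A^-9 - A^-13
  A^-5 * (32*d^2 + 4*d^4) = 4*A^3 + 48*A^-1 + 88*A^-5 + 48*A^-9 + 4*A^-13
  A^-7 * (9*d^3) = -9*A^-1 - 27*A^-5 - 27*A^-9 - 9*A^-13
  A^-9 * (d^4) = A^-1 + 4*A^-5 + 6*A^-9 + 4*A^-13 + A^-17
Summing the groups: <K> = A^15 - 2*A^11 + 3*A^7 - 5*A^3 + 4*A^-1 - 4*A^-5 + 3*A^-9 - 2*A^-13 + A^-17
Normalise by the writhe: (-A^3)^(-w) = (-A^3)^(-1) = -A^-3, so f(A) = -A^-3 * <K> = -A^12 + 2*A^8 - 3*A^4 + 5 - 4*A^-4 + 4*A^-8 - 3*A^-12 + 2*A^-16 - A^-20.
Substitute A = t^(-1/4), i.e. A^e → t^(-e/4): V(t) = -t^5 + 2*t^4 - 3*t^3 + 4*t^2 - 4*t + 5 - 3*t^-1 + 2*t^-2 - t^-3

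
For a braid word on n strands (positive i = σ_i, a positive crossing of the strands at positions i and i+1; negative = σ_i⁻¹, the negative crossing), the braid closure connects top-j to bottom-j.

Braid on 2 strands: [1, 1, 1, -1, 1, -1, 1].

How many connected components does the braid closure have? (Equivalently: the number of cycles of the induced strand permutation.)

1

Derivation:
Track the strand permutation on 2 strands, starting from identity.
  step 1: s1 swaps positions 1,2 -> [2 1]
  step 2: s1 swaps positions 1,2 -> [1 2]
  step 3: s1 swaps positions 1,2 -> [2 1]
  step 4: s1^-1 swaps positions 1,2 -> [1 2]
  step 5: s1 swaps positions 1,2 -> [2 1]
  step 6: s1^-1 swaps positions 1,2 -> [1 2]
  step 7: s1 swaps positions 1,2 -> [2 1]
Final permutation (position -> original strand): [2 1]
Closure components = cycle count of this permutation = 1.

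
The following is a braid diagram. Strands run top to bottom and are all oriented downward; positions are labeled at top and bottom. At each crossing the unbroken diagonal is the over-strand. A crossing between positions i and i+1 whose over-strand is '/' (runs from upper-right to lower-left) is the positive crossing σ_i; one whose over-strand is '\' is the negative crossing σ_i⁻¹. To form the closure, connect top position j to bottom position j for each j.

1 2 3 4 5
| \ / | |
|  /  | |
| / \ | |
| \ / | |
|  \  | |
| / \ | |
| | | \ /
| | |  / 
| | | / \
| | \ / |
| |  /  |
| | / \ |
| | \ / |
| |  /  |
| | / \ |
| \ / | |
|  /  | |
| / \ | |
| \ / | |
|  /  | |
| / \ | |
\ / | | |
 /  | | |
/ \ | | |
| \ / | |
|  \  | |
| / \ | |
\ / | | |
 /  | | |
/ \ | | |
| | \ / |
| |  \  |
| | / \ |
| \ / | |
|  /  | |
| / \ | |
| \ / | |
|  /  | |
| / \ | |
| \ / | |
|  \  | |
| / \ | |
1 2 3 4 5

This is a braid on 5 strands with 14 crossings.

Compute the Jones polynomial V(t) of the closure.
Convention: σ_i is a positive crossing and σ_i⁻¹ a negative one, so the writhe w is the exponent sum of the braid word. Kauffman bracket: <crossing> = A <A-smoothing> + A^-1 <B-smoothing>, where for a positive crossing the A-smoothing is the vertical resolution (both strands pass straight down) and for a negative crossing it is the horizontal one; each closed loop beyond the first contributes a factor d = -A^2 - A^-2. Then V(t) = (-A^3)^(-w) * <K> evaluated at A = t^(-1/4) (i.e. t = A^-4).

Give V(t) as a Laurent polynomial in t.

Reading the diagram top to bottom ('/'-over between positions i,i+1 = s_i, '\'-over = s_i^-1): braid word = s2 s2^-1 s4 s3 s3 s2 s2 s1 s2^-1 s1 s3^-1 s2 s2 s2^-1.
The presented braid s2 s2^-1 s4 s3 s3 s2 s2 s1 s2^-1 s1 s3^-1 s2 s2 s2^-1 on 5 strands reduces by inverse Markov moves (closure unchanged at each step):
  Deconjugate: the word is γ·β·γ⁻¹ with γ = s2 s2^-1 (prefix) and γ⁻¹ = s2 s2^-1 (suffix); strip both.
Reduced to β = s4 s3 s3 s2 s2 s1 s2^-1 s1 s3^-1 s2 on 5 strands, 10 crossings.
Compute on β:
Braid: s4 s3 s3 s2 s2 s1 s2^-1 s1 s3^-1 s2 on 5 strands, 10 crossings.
Writhe w = (#positive) - (#negative) = 8 - 2 = 6.
State-sum expansion of <K>. There are 2^10 = 1024 states.
Each crossing splits two ways (0=vertical, 1=horizontal). The state's weight is A^(#A-smoothings - #B-smoothings) * d^(loops - 1).
Tabulate the states by total A-exponent and number of loops L (A-exp: L × count):
  A^10: L=3 ×1
  A^8: L=2 ×3, L=4 ×7
  A^6: L=1 ×2, L=3 ×29, L=5 ×14
  A^4: L=2 ×39, L=4 ×72, L=6 ×9
  A^2: L=1 ×17, L=3 ×137, L=5 ×54, L=7 ×2
  A^0: L=2 ×109, L=4 ×128, L=6 ×15
  A^-2: L=1 ×30, L=3 ×132, L=5 ×47, L=7 ×1
  A^-4: L=2 ×49, L=4 ×65, L=6 ×6
  A^-6: L=3 ×31, L=5 ×14
  A^-8: L=4 ×9, L=6 ×1
  A^-10: L=5 ×1
Each group contributes A^e * Σ count * d^(L-1):
Powers of d = -A^2 - A^-2: d^2 = A^4 + 2 + A^-4; d^3 = -A^6 - 3*A^2 - 3*A^-2 - A^-6; d^4 = A^8 + 4*A^4 + 6 + 4*A^-4 + A^-8; d^5 = -A^10 - 5*A^6 - 10*A^2 - 10*A^-2 - 5*A^-6 - A^-10; d^6 = A^12 + 6*A^8 + 15*A^4 + 20 + 15*A^-4 + 6*A^-8 + A^-12.
  A^10 * (d^2) = A^14 + 2*A^10 + A^6
  A^8 * (3*d + 7*d^3) = -7*A^14 - 24*A^10 - 24*A^6 - 7*A^2
  A^6 * (2 + 29*d^2 + 14*d^4) = 14*A^14 + 85*A^10 + 144*A^6 + 85*A^2 + 14*A^-2
  A^4 * (39*d + 72*d^3 + 9*d^5) = -9*A^14 - 117*A^10 - 345*A^6 - 345*A^2 - 117*A^-2 - 9*A^-6
  A^2 * (17 + 137*d^2 + 54*d^4 + 2*d^6) = 2*A^14 + 66*A^10 + 383*A^6 + 655*A^2 + 383*A^-2 + 66*A^-6 + 2*A^-10
  A^0 * (109*d + 128*d^3 + 15*d^5) = -15*A^10 - 203*A^6 - 643*A^2 - 643*A^-2 - 203*A^-6 - 15*A^-10
  A^-2 * (30 + 132*d^2 + 47*d^4 + d^6) = A^10 + 53*A^6 + 335*A^2 + 596*A^-2 + 335*A^-6 + 53*A^-10 + A^-14
  A^-4 * (49*d + 65*d^3 + 6*d^5) = -6*A^6 - 95*A^2 - 304*A^-2 - 304*A^-6 - 95*A^-10 - 6*A^-14
  A^-6 * (31*d^2 + 14*d^4) = 14*A^2 + 87*A^-2 + 146*A^-6 + 87*A^-10 + 14*A^-14
  A^-8 * (9*d^3 + d^5) = -A^2 - 14*A^-2 - 37*A^-6 - 37*A^-10 - 14*A^-14 - A^-18
  A^-10 * (d^4) = A^-2 + 4*A^-6 + 6*A^-10 + 4*A^-14 + A^-18
Summing the groups: <K> = A^14 - 2*A^10 + 3*A^6 - 2*A^2 + 3*A^-2 - 2*A^-6 + A^-10 - A^-14
Normalise by the writhe: (-A^3)^(-w) = (-A^3)^(-6) = A^-18, so f(A) = A^-18 * <K> = A^-4 - 2*A^-8 + 3*A^-12 - 2*A^-16 + 3*A^-20 - 2*A^-24 + A^-28 - A^-32.
Substitute A = t^(-1/4), i.e. A^e → t^(-e/4): V(t) = -t^8 + t^7 - 2*t^6 + 3*t^5 - 2*t^4 + 3*t^3 - 2*t^2 + t

Answer: -t^8 + t^7 - 2*t^6 + 3*t^5 - 2*t^4 + 3*t^3 - 2*t^2 + t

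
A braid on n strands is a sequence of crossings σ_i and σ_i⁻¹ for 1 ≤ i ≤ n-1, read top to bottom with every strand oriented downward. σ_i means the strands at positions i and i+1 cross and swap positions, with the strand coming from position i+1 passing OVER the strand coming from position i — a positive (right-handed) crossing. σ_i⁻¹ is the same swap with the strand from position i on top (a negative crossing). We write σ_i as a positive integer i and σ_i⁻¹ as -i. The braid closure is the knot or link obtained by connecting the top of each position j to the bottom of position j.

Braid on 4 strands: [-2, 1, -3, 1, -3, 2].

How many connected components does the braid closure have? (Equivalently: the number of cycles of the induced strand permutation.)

Track the strand permutation on 4 strands, starting from identity.
  step 1: s2^-1 swaps positions 2,3 -> [1 3 2 4]
  step 2: s1 swaps positions 1,2 -> [3 1 2 4]
  step 3: s3^-1 swaps positions 3,4 -> [3 1 4 2]
  step 4: s1 swaps positions 1,2 -> [1 3 4 2]
  step 5: s3^-1 swaps positions 3,4 -> [1 3 2 4]
  step 6: s2 swaps positions 2,3 -> [1 2 3 4]
Final permutation (position -> original strand): [1 2 3 4]
Closure components = cycle count of this permutation = 4.

Answer: 4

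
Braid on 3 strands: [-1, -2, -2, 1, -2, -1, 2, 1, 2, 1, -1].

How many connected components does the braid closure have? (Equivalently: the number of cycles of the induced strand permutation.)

2

Derivation:
Track the strand permutation on 3 strands, starting from identity.
  step 1: s1^-1 swaps positions 1,2 -> [2 1 3]
  step 2: s2^-1 swaps positions 2,3 -> [2 3 1]
  step 3: s2^-1 swaps positions 2,3 -> [2 1 3]
  step 4: s1 swaps positions 1,2 -> [1 2 3]
  step 5: s2^-1 swaps positions 2,3 -> [1 3 2]
  step 6: s1^-1 swaps positions 1,2 -> [3 1 2]
  step 7: s2 swaps positions 2,3 -> [3 2 1]
  step 8: s1 swaps positions 1,2 -> [2 3 1]
  step 9: s2 swaps positions 2,3 -> [2 1 3]
  step 10: s1 swaps positions 1,2 -> [1 2 3]
  step 11: s1^-1 swaps positions 1,2 -> [2 1 3]
Final permutation (position -> original strand): [2 1 3]
Closure components = cycle count of this permutation = 2.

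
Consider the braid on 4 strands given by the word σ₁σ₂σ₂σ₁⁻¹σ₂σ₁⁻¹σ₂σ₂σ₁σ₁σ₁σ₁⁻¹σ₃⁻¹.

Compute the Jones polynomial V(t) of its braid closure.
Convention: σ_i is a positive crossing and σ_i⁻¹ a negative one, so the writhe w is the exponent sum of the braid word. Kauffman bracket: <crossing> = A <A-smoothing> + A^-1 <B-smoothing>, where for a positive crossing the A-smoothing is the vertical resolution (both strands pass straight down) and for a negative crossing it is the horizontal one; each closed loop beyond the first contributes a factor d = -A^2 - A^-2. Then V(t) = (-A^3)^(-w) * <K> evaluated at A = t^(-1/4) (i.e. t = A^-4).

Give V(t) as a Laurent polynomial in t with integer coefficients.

t^10 - 4*t^9 + 6*t^8 - 8*t^7 + 9*t^6 - 8*t^5 + 7*t^4 - 4*t^3 + 2*t^2

Derivation:
The presented braid s1 s2 s2 s1^-1 s2 s1^-1 s2 s2 s1 s1 s1 s1^-1 s3^-1 on 4 strands reduces by inverse Markov moves (closure unchanged at each step):
  Destabilize: the word has the form β·s3^-1 where s3^-1 occurs only as the final letter (β ∈ B_3); drop it and the last strand → 3 strands.
  Deconjugate: the word is γ·β·γ⁻¹ with γ = s1 (prefix) and γ⁻¹ = s1^-1 (suffix); strip both.
Reduced to β = s2 s2 s1^-1 s2 s1^-1 s2 s2 s1 s1 s1 on 3 strands, 10 crossings.
Compute on β:
Braid: s2 s2 s1^-1 s2 s1^-1 s2 s2 s1 s1 s1 on 3 strands, 10 crossings.
Writhe w = (#positive) - (#negative) = 8 - 2 = 6.
Computing the Kauffman bracket via state sum. There are 2^10 = 1024 states.
Each crossing splits two ways (0=vertical, 1=horizontal). The state's weight is A^(#A-smoothings - #B-smoothings) * d^(loops - 1).
Tabulate the states by total A-exponent and number of loops L (A-exp: L × count):
  A^10: L=3 ×1
  A^8: L=2 ×7, L=4 ×3
  A^6: L=1 ×14, L=3 ×28, L=5 ×3
  A^4: L=2 ×88, L=4 ×31, L=6 ×1
  A^2: L=1 ×63, L=3 ×133, L=5 ×14
  A^0: L=2 ×159, L=4 ×91, L=6 ×2
  A^-2: L=3 ×180, L=5 ×30
  A^-4: L=4 ×116, L=6 ×4
  A^-6: L=5 ×45
  A^-8: L=6 ×10
  A^-10: L=7 ×1
Each group contributes A^e * Σ count * d^(L-1):
Powers of d = -A^2 - A^-2: d^2 = A^4 + 2 + A^-4; d^3 = -A^6 - 3*A^2 - 3*A^-2 - A^-6; d^4 = A^8 + 4*A^4 + 6 + 4*A^-4 + A^-8; d^5 = -A^10 - 5*A^6 - 10*A^2 - 10*A^-2 - 5*A^-6 - A^-10; d^6 = A^12 + 6*A^8 + 15*A^4 + 20 + 15*A^-4 + 6*A^-8 + A^-12.
  A^10 * (d^2) = A^14 + 2*A^10 + A^6
  A^8 * (7*d + 3*d^3) = -3*A^14 - 16*A^10 - 16*A^6 - 3*A^2
  A^6 * (14 + 28*d^2 + 3*d^4) = 3*A^14 + 40*A^10 + 88*A^6 + 40*A^2 + 3*A^-2
  A^4 * (88*d + 31*d^3 + d^5) = -A^14 - 36*A^10 - 191*A^6 - 191*A^2 - 36*A^-2 - A^-6
  A^2 * (63 + 133*d^2 + 14*d^4) = 14*A^10 + 189*A^6 + 413*A^2 + 189*A^-2 + 14*A^-6
  A^0 * (159*d + 91*d^3 + 2*d^5) = -2*A^10 - 101*A^6 - 452*A^2 - 452*A^-2 - 101*A^-6 - 2*A^-10
  A^-2 * (180*d^2 + 30*d^4) = 30*A^6 + 300*A^2 + 540*A^-2 + 300*A^-6 + 30*A^-10
  A^-4 * (116*d^3 + 4*d^5) = -4*A^6 - 136*A^2 - 388*A^-2 - 388*A^-6 - 136*A^-10 - 4*A^-14
  A^-6 * (45*d^4) = 45*A^2 + 180*A^-2 + 270*A^-6 + 180*A^-10 + 45*A^-14
  A^-8 * (10*d^5) = -10*A^2 - 50*A^-2 - 100*A^-6 - 100*A^-10 - 50*A^-14 - 10*A^-18
  A^-10 * (d^6) = A^2 + 6*A^-2 + 15*A^-6 + 20*A^-10 + 15*A^-14 + 6*A^-18 + A^-22
Summing the groups: <K> = 2*A^10 - 4*A^6 + 7*A^2 - 8*A^-2 + 9*A^-6 - 8*A^-10 + 6*A^-14 - 4*A^-18 + A^-22
Normalise by the writhe: (-A^3)^(-w) = (-A^3)^(-6) = A^-18, so f(A) = A^-18 * <K> = 2*A^-8 - 4*A^-12 + 7*A^-16 - 8*A^-20 + 9*A^-24 - 8*A^-28 + 6*A^-32 - 4*A^-36 + A^-40.
Substitute A = t^(-1/4), i.e. A^e → t^(-e/4): V(t) = t^10 - 4*t^9 + 6*t^8 - 8*t^7 + 9*t^6 - 8*t^5 + 7*t^4 - 4*t^3 + 2*t^2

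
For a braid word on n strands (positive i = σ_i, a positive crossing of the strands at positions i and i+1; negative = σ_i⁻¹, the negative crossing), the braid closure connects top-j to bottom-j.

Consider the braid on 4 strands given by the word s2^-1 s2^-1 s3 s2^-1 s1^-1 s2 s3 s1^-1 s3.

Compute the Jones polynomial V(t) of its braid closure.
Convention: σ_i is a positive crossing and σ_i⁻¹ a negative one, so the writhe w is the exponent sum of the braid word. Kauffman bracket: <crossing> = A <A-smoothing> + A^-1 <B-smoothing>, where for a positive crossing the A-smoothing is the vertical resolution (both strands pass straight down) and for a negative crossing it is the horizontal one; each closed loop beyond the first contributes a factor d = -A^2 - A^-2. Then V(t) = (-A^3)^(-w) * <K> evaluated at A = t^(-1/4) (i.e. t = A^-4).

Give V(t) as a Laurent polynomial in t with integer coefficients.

Braid: s2^-1 s2^-1 s3 s2^-1 s1^-1 s2 s3 s1^-1 s3 on 4 strands, 9 crossings.
Writhe w = (#positive) - (#negative) = 4 - 5 = -1.
Enumerate smoothing states for the bracket polynomial. There are 2^9 = 512 states.
Each crossing splits two ways (0=vertical, 1=horizontal). The state's weight is A^(#A-smoothings - #B-smoothings) * d^(loops - 1).
Tabulate the states by total A-exponent and number of loops L (A-exp: L × count):
  A^9: L=5 ×1
  A^7: L=4 ×9
  A^5: L=3 ×32, L=5 ×4
  A^3: L=2 ×55, L=4 ×28, L=6 ×1
  A^1: L=1 ×39, L=3 ×77, L=5 ×10
  A^-1: L=2 ×87, L=4 ×38, L=6 ×1
  A^-3: L=1 ×14, L=3 ×64, L=5 ×6
  A^-5: L=2 ×17, L=4 ×19
  A^-7: L=3 ×7, L=5 ×2
  A^-9: L=4 ×1
Each group contributes A^e * Σ count * d^(L-1):
Powers of d = -A^2 - A^-2: d^2 = A^4 + 2 + A^-4; d^3 = -A^6 - 3*A^2 - 3*A^-2 - A^-6; d^4 = A^8 + 4*A^4 + 6 + 4*A^-4 + A^-8; d^5 = -A^10 - 5*A^6 - 10*A^2 - 10*A^-2 - 5*A^-6 - A^-10.
  A^9 * (d^4) = A^17 + 4*A^13 + 6*A^9 + 4*A^5 + A
  A^7 * (9*d^3) = -9*A^13 - 27*A^9 - 27*A^5 - 9*A
  A^5 * (32*d^2 + 4*d^4) = 4*A^13 + 48*A^9 + 88*A^5 + 48*A + 4*A^-3
  A^3 * (55*d + 28*d^3 + d^5) = -A^13 - 33*A^9 - 149*A^5 - 149*A - 33*A^-3 - A^-7
  A^1 * (39 + 77*d^2 + 10*d^4) = 10*A^9 + 117*A^5 + 253*A + 117*A^-3 + 10*A^-7
  A^-1 * (87*d + 38*d^3 + d^5) = -A^9 - 43*A^5 - 211*A - 211*A^-3 - 43*A^-7 - A^-11
  A^-3 * (14 + 64*d^2 + 6*d^4) = 6*A^5 + 88*A + 178*A^-3 + 88*A^-7 + 6*A^-11
  A^-5 * (17*d + 19*d^3) = -19*A - 74*A^-3 - 74*A^-7 - 19*A^-11
  A^-7 * (7*d^2 + 2*d^4) = 2*A + 15*A^-3 + 26*A^-7 + 15*A^-11 + 2*A^-15
  A^-9 * (d^3) = -A^-3 - 3*A^-7 - 3*A^-11 - A^-15
Summing the groups: <K> = A^17 - 2*A^13 + 3*A^9 - 4*A^5 + 4*A - 5*A^-3 + 3*A^-7 - 2*A^-11 + A^-15
Normalise by the writhe: (-A^3)^(-w) = (-A^3)^(1) = -A^3, so f(A) = -A^3 * <K> = -A^20 + 2*A^16 - 3*A^12 + 4*A^8 - 4*A^4 + 5 - 3*A^-4 + 2*A^-8 - A^-12.
Substitute A = t^(-1/4), i.e. A^e → t^(-e/4): V(t) = -t^3 + 2*t^2 - 3*t + 5 - 4*t^-1 + 4*t^-2 - 3*t^-3 + 2*t^-4 - t^-5

Answer: -t^3 + 2*t^2 - 3*t + 5 - 4*t^-1 + 4*t^-2 - 3*t^-3 + 2*t^-4 - t^-5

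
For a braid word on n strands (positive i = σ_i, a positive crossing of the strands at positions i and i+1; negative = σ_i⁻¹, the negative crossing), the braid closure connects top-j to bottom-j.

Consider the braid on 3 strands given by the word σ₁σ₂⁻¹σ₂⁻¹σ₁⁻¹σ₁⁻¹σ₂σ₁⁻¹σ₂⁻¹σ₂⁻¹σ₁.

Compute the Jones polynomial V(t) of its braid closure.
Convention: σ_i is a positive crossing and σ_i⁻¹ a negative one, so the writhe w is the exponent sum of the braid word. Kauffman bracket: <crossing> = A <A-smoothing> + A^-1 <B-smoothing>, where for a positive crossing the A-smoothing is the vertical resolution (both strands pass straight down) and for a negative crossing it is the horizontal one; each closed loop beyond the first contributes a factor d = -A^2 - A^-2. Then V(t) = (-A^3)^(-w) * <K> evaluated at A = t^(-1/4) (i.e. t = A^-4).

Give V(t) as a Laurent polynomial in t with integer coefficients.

-1 + 4*t^-1 - 5*t^-2 + 7*t^-3 - 7*t^-4 + 6*t^-5 - 5*t^-6 + 3*t^-7 - t^-8

Derivation:
Braid: s1 s2^-1 s2^-1 s1^-1 s1^-1 s2 s1^-1 s2^-1 s2^-1 s1 on 3 strands, 10 crossings.
Writhe w = (#positive) - (#negative) = 3 - 7 = -4.
State-sum expansion of <K>. There are 2^10 = 1024 states.
Each crossing splits two ways (0=vertical, 1=horizontal). The state's weight is A^(#A-smoothings - #B-smoothings) * d^(loops - 1).
Tabulate the states by total A-exponent and number of loops L (A-exp: L × count):
  A^10: L=6 ×1
  A^8: L=5 ×10
  A^6: L=4 ×43, L=6 ×2
  A^4: L=3 ×98, L=5 ×22
  A^2: L=2 ×118, L=4 ×88, L=6 ×4
  A^0: L=1 ×60, L=3 ×162, L=5 ×30
  A^-2: L=2 ×128, L=4 ×79, L=6 ×3
  A^-4: L=1 ×23, L=3 ×84, L=5 ×13
  A^-6: L=2 ×27, L=4 ×18
  A^-8: L=1 ×2, L=3 ×8
  A^-10: L=2 ×1
Each group contributes A^e * Σ count * d^(L-1):
Powers of d = -A^2 - A^-2: d^2 = A^4 + 2 + A^-4; d^3 = -A^6 - 3*A^2 - 3*A^-2 - A^-6; d^4 = A^8 + 4*A^4 + 6 + 4*A^-4 + A^-8; d^5 = -A^10 - 5*A^6 - 10*A^2 - 10*A^-2 - 5*A^-6 - A^-10.
  A^10 * (d^5) = -A^20 - 5*A^16 - 10*A^12 - 10*A^8 - 5*A^4 - 1
  A^8 * (10*d^4) = 10*A^16 + 40*A^12 + 60*A^8 + 40*A^4 + 10
  A^6 * (43*d^3 + 2*d^5) = -2*A^16 - 53*A^12 - 149*A^8 - 149*A^4 - 53 - 2*A^-4
  A^4 * (98*d^2 + 22*d^4) = 22*A^12 + 186*A^8 + 328*A^4 + 186 + 22*A^-4
  A^2 * (118*d + 88*d^3 + 4*d^5) = -4*A^12 - 108*A^8 - 422*A^4 - 422 - 108*A^-4 - 4*A^-8
  A^0 * (60 + 162*d^2 + 30*d^4) = 30*A^8 + 282*A^4 + 564 + 282*A^-4 + 30*A^-8
  A^-2 * (128*d + 79*d^3 + 3*d^5) = -3*A^8 - 94*A^4 - 395 - 395*A^-4 - 94*A^-8 - 3*A^-12
  A^-4 * (23 + 84*d^2 + 13*d^4) = 13*A^4 + 136 + 269*A^-4 + 136*A^-8 + 13*A^-12
  A^-6 * (27*d + 18*d^3) = -18 - 81*A^-4 - 81*A^-8 - 18*A^-12
  A^-8 * (2 + 8*d^2) = 8*A^-4 + 18*A^-8 + 8*A^-12
  A^-10 * (d) = -A^-8 - A^-12
Summing the groups: <K> = -A^20 + 3*A^16 - 5*A^12 + 6*A^8 - 7*A^4 + 7 - 5*A^-4 + 4*A^-8 - A^-12
Normalise by the writhe: (-A^3)^(-w) = (-A^3)^(4) = A^12, so f(A) = A^12 * <K> = -A^32 + 3*A^28 - 5*A^24 + 6*A^20 - 7*A^16 + 7*A^12 - 5*A^8 + 4*A^4 - 1.
Substitute A = t^(-1/4), i.e. A^e → t^(-e/4): V(t) = -1 + 4*t^-1 - 5*t^-2 + 7*t^-3 - 7*t^-4 + 6*t^-5 - 5*t^-6 + 3*t^-7 - t^-8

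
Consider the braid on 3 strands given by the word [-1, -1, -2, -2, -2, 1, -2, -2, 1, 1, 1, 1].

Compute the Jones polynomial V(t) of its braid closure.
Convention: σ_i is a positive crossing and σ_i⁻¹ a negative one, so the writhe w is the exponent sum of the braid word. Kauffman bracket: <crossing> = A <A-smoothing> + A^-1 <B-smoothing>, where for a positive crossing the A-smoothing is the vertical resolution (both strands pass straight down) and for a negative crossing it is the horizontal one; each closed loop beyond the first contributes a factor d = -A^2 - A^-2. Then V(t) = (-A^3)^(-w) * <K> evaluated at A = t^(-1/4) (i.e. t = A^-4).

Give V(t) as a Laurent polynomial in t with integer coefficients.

The presented braid s1^-1 s1^-1 s2^-1 s2^-1 s2^-1 s1 s2^-1 s2^-1 s1 s1 s1 s1 on 3 strands reduces by inverse Markov moves (closure unchanged at each step):
  Deconjugate: the word is γ·β·γ⁻¹ with γ = s1^-1 s1^-1 (prefix) and γ⁻¹ = s1 s1 (suffix); strip both.
Reduced to β = s2^-1 s2^-1 s2^-1 s1 s2^-1 s2^-1 s1 s1 on 3 strands, 8 crossings.
Compute on β:
Braid: s2^-1 s2^-1 s2^-1 s1 s2^-1 s2^-1 s1 s1 on 3 strands, 8 crossings.
Writhe w = (#positive) - (#negative) = 3 - 5 = -2.
Computing the Kauffman bracket via state sum. There are 2^8 = 256 states.
Smooth each crossing (0=||, 1=⌣⌢); contribution A^(Σ sign_k(1-2s_k)) * d^(L-1).
Tabulate the states by total A-exponent and number of loops L (A-exp: L × count):
  A^8: L=6 ×1
  A^6: L=5 ×8
  A^4: L=4 ×27, L=6 ×1
  A^2: L=3 ×50, L=5 ×6
  A^0: L=2 ×53, L=4 ×17
  A^-2: L=1 ×27, L=3 ×28, L=5 ×1
  A^-4: L=2 ×24, L=4 ×4
  A^-6: L=3 ×8
  A^-8: L=4 ×1
Each group contributes A^e * Σ count * d^(L-1):
Powers of d = -A^2 - A^-2: d^2 = A^4 + 2 + A^-4; d^3 = -A^6 - 3*A^2 - 3*A^-2 - A^-6; d^4 = A^8 + 4*A^4 + 6 + 4*A^-4 + A^-8; d^5 = -A^10 - 5*A^6 - 10*A^2 - 10*A^-2 - 5*A^-6 - A^-10.
  A^8 * (d^5) = -A^18 - 5*A^14 - 10*A^10 - 10*A^6 - 5*A^2 - A^-2
  A^6 * (8*d^4) = 8*A^14 + 32*A^10 + 48*A^6 + 32*A^2 + 8*A^-2
  A^4 * (27*d^3 + d^5) = -A^14 - 32*A^10 - 91*A^6 - 91*A^2 - 32*A^-2 - A^-6
  A^2 * (50*d^2 + 6*d^4) = 6*A^10 + 74*A^6 + 136*A^2 + 74*A^-2 + 6*A^-6
  A^0 * (53*d + 17*d^3) = -17*A^6 - 104*A^2 - 104*A^-2 - 17*A^-6
  A^-2 * (27 + 28*d^2 + d^4) = A^6 + 32*A^2 + 89*A^-2 + 32*A^-6 + A^-10
  A^-4 * (24*d + 4*d^3) = -4*A^2 - 36*A^-2 - 36*A^-6 - 4*A^-10
  A^-6 * (8*d^2) = 8*A^-2 + 16*A^-6 + 8*A^-10
  A^-8 * (d^3) = -A^-2 - 3*A^-6 - 3*A^-10 - A^-14
Summing the groups: <K> = -A^18 + 2*A^14 - 4*A^10 + 5*A^6 - 4*A^2 + 5*A^-2 - 3*A^-6 + 2*A^-10 - A^-14
Normalise by the writhe: (-A^3)^(-w) = (-A^3)^(2) = A^6, so f(A) = A^6 * <K> = -A^24 + 2*A^20 - 4*A^16 + 5*A^12 - 4*A^8 + 5*A^4 - 3 + 2*A^-4 - A^-8.
Substitute A = t^(-1/4), i.e. A^e → t^(-e/4): V(t) = -t^2 + 2*t - 3 + 5*t^-1 - 4*t^-2 + 5*t^-3 - 4*t^-4 + 2*t^-5 - t^-6

Answer: -t^2 + 2*t - 3 + 5*t^-1 - 4*t^-2 + 5*t^-3 - 4*t^-4 + 2*t^-5 - t^-6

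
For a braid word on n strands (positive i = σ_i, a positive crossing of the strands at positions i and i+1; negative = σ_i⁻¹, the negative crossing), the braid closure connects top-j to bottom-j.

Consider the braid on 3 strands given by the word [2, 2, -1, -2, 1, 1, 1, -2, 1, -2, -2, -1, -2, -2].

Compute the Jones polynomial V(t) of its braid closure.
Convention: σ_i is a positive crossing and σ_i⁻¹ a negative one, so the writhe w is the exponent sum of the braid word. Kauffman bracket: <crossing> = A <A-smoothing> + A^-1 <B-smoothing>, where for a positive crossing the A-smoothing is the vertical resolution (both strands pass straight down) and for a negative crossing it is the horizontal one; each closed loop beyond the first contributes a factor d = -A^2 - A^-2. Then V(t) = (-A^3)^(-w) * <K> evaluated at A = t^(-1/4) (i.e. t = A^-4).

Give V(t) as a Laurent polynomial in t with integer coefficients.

The presented braid s2 s2 s1^-1 s2^-1 s1 s1 s1 s2^-1 s1 s2^-1 s2^-1 s1^-1 s2^-1 s2^-1 on 3 strands reduces by inverse Markov moves (closure unchanged at each step):
  Deconjugate: the word is γ·β·γ⁻¹ with γ = s2 s2 (prefix) and γ⁻¹ = s2^-1 s2^-1 (suffix); strip both.
Reduced to β = s1^-1 s2^-1 s1 s1 s1 s2^-1 s1 s2^-1 s2^-1 s1^-1 on 3 strands, 10 crossings.
Compute on β:
Braid: s1^-1 s2^-1 s1 s1 s1 s2^-1 s1 s2^-1 s2^-1 s1^-1 on 3 strands, 10 crossings.
Writhe w = (#positive) - (#negative) = 4 - 6 = -2.
State-sum expansion of <K>. There are 2^10 = 1024 states.
Each crossing splits two ways (0=vertical, 1=horizontal). The state's weight is A^(#A-smoothings - #B-smoothings) * d^(loops - 1).
Tabulate the states by total A-exponent and number of loops L (A-exp: L × count):
  A^10: L=5 ×1
  A^8: L=4 ×10
  A^6: L=3 ×38, L=5 ×7
  A^4: L=2 ×67, L=4 ×49, L=6 ×4
  A^2: L=1 ×46, L=3 ×130, L=5 ×33, L=7 ×1
  A^0: L=2 ×131, L=4 ×110, L=6 ×11
  A^-2: L=1 ×25, L=3 ×133, L=5 ×51, L=7 ×1
  A^-4: L=2 ×37, L=4 ×72, L=6 ×11
  A^-6: L=3 ×25, L=5 ×19, L=7 ×1
  A^-8: L=4 ×8, L=6 ×2
  A^-10: L=5 ×1
Each group contributes A^e * Σ count * d^(L-1):
Powers of d = -A^2 - A^-2: d^2 = A^4 + 2 + A^-4; d^3 = -A^6 - 3*A^2 - 3*A^-2 - A^-6; d^4 = A^8 + 4*A^4 + 6 + 4*A^-4 + A^-8; d^5 = -A^10 - 5*A^6 - 10*A^2 - 10*A^-2 - 5*A^-6 - A^-10; d^6 = A^12 + 6*A^8 + 15*A^4 + 20 + 15*A^-4 + 6*A^-8 + A^-12.
  A^10 * (d^4) = A^18 + 4*A^14 + 6*A^10 + 4*A^6 + A^2
  A^8 * (10*d^3) = -10*A^14 - 30*A^10 - 30*A^6 - 10*A^2
  A^6 * (38*d^2 + 7*d^4) = 7*A^14 + 66*A^10 + 118*A^6 + 66*A^2 + 7*A^-2
  A^4 * (67*d + 49*d^3 + 4*d^5) = -4*A^14 - 69*A^10 - 254*A^6 - 254*A^2 - 69*A^-2 - 4*A^-6
  A^2 * (46 + 130*d^2 + 33*d^4 + d^6) = A^14 + 39*A^10 + 277*A^6 + 524*A^2 + 277*A^-2 + 39*A^-6 + A^-10
  A^0 * (131*d + 110*d^3 + 11*d^5) = -11*A^10 - 165*A^6 - 571*A^2 - 571*A^-2 - 165*A^-6 - 11*A^-10
  A^-2 * (25 + 133*d^2 + 51*d^4 + d^6) = A^10 + 57*A^6 + 352*A^2 + 617*A^-2 + 352*A^-6 + 57*A^-10 + A^-14
  A^-4 * (37*d + 72*d^3 + 11*d^5) = -11*A^6 - 127*A^2 - 363*A^-2 - 363*A^-6 - 127*A^-10 - 11*A^-14
  A^-6 * (25*d^2 + 19*d^4 + d^6) = A^6 + 25*A^2 + 116*A^-2 + 184*A^-6 + 116*A^-10 + 25*A^-14 + A^-18
  A^-8 * (8*d^3 + 2*d^5) = -2*A^2 - 18*A^-2 - 44*A^-6 - 44*A^-10 - 18*A^-14 - 2*A^-18
  A^-10 * (d^4) = A^-2 + 4*A^-6 + 6*A^-10 + 4*A^-14 + A^-18
Summing the groups: <K> = A^18 - 2*A^14 + 2*A^10 - 3*A^6 + 4*A^2 - 3*A^-2 + 3*A^-6 - 2*A^-10 + A^-14
Normalise by the writhe: (-A^3)^(-w) = (-A^3)^(2) = A^6, so f(A) = A^6 * <K> = A^24 - 2*A^20 + 2*A^16 - 3*A^12 + 4*A^8 - 3*A^4 + 3 - 2*A^-4 + A^-8.
Substitute A = t^(-1/4), i.e. A^e → t^(-e/4): V(t) = t^2 - 2*t + 3 - 3*t^-1 + 4*t^-2 - 3*t^-3 + 2*t^-4 - 2*t^-5 + t^-6

Answer: t^2 - 2*t + 3 - 3*t^-1 + 4*t^-2 - 3*t^-3 + 2*t^-4 - 2*t^-5 + t^-6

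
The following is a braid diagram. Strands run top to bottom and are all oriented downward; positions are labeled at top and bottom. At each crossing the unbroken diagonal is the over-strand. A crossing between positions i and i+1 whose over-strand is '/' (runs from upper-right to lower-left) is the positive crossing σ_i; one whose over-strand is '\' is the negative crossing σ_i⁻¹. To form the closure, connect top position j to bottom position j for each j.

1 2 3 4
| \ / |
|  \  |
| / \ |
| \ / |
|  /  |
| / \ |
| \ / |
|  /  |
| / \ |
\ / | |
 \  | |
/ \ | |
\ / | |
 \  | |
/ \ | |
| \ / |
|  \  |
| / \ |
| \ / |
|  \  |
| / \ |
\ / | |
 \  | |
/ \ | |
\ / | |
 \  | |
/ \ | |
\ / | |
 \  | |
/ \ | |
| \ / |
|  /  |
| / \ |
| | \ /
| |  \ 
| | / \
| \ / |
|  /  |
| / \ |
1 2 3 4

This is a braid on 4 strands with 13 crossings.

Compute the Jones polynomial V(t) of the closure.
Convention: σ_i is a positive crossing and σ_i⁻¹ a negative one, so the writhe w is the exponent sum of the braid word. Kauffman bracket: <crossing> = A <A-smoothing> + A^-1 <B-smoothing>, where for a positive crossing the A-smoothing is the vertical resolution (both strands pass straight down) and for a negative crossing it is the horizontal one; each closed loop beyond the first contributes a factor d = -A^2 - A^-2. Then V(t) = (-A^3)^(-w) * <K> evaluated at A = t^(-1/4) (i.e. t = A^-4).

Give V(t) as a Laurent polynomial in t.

Reading the diagram top to bottom ('/'-over between positions i,i+1 = s_i, '\'-over = s_i^-1): braid word = s2^-1 s2 s2 s1^-1 s1^-1 s2^-1 s2^-1 s1^-1 s1^-1 s1^-1 s2 s3^-1 s2.
The presented braid s2^-1 s2 s2 s1^-1 s1^-1 s2^-1 s2^-1 s1^-1 s1^-1 s1^-1 s2 s3^-1 s2 on 4 strands reduces by inverse Markov moves (closure unchanged at each step):
  Deconjugate: the word is γ·β·γ⁻¹ with γ = s2^-1 (prefix) and γ⁻¹ = s2 (suffix); strip both.
  Destabilize: the word has the form β·s3^-1 where s3^-1 occurs only as the final letter (β ∈ B_3); drop it and the last strand → 3 strands.
Reduced to β = s2 s2 s1^-1 s1^-1 s2^-1 s2^-1 s1^-1 s1^-1 s1^-1 s2 on 3 strands, 10 crossings.
Compute on β:
Braid: s2 s2 s1^-1 s1^-1 s2^-1 s2^-1 s1^-1 s1^-1 s1^-1 s2 on 3 strands, 10 crossings.
Writhe w = (#positive) - (#negative) = 3 - 7 = -4.
State-sum expansion of <K>. There are 2^10 = 1024 states.
For each crossing: s=0 is the vertical smoothing, s=1 horizontal. Crossing k contributes A^(sign_k * (1 - 2*s_k)); loop factor d = -A^2 - A^-2.
Tabulate the states by total A-exponent and number of loops L (A-exp: L × count):
  A^10: L=6 ×1
  A^8: L=5 ×10
  A^6: L=4 ×41, L=6 ×4
  A^4: L=3 ×87, L=5 ×32, L=7 ×1
  A^2: L=2 ×97, L=4 ×100, L=6 ×13
  A^0: L=1 ×46, L=3 ×152, L=5 ×52, L=7 ×2
  A^-2: L=2 ×103, L=4 ×96, L=6 ×11
  A^-4: L=1 ×15, L=3 ×79, L=5 ×26
  A^-6: L=2 ×18, L=4 ×26, L=6 ×1
  A^-8: L=3 ×8, L=5 ×2
  A^-10: L=4 ×1
Each group contributes A^e * Σ count * d^(L-1):
Powers of d = -A^2 - A^-2: d^2 = A^4 + 2 + A^-4; d^3 = -A^6 - 3*A^2 - 3*A^-2 - A^-6; d^4 = A^8 + 4*A^4 + 6 + 4*A^-4 + A^-8; d^5 = -A^10 - 5*A^6 - 10*A^2 - 10*A^-2 - 5*A^-6 - A^-10; d^6 = A^12 + 6*A^8 + 15*A^4 + 20 + 15*A^-4 + 6*A^-8 + A^-12.
  A^10 * (d^5) = -A^20 - 5*A^16 - 10*A^12 - 10*A^8 - 5*A^4 - 1
  A^8 * (10*d^4) = 10*A^16 + 40*A^12 + 60*A^8 + 40*A^4 + 10
  A^6 * (41*d^3 + 4*d^5) = -4*A^16 - 61*A^12 - 163*A^8 - 163*A^4 - 61 - 4*A^-4
  A^4 * (87*d^2 + 32*d^4 + d^6) = A^16 + 38*A^12 + 230*A^8 + 386*A^4 + 230 + 38*A^-4 + A^-8
  A^2 * (97*d + 100*d^3 + 13*d^5) = -13*A^12 - 165*A^8 - 527*A^4 - 527 - 165*A^-4 - 13*A^-8
  A^0 * (46 + 152*d^2 + 52*d^4 + 2*d^6) = 2*A^12 + 64*A^8 + 390*A^4 + 702 + 390*A^-4 + 64*A^-8 + 2*A^-12
  A^-2 * (103*d + 96*d^3 + 11*d^5) = -11*A^8 - 151*A^4 - 501 - 501*A^-4 - 151*A^-8 - 11*A^-12
  A^-4 * (15 + 79*d^2 + 26*d^4) = 26*A^4 + 183 + 329*A^-4 + 183*A^-8 + 26*A^-12
  A^-6 * (18*d + 26*d^3 + d^5) = -A^4 - 31 - 106*A^-4 - 106*A^-8 - 31*A^-12 - A^-16
  A^-8 * (8*d^2 + 2*d^4) = 2 + 16*A^-4 + 28*A^-8 + 16*A^-12 + 2*A^-16
  A^-10 * (d^3) = -A^-4 - 3*A^-8 - 3*A^-12 - A^-16
Summing the groups: <K> = -A^20 + 2*A^16 - 4*A^12 + 5*A^8 - 5*A^4 + 6 - 4*A^-4 + 3*A^-8 - A^-12
Normalise by the writhe: (-A^3)^(-w) = (-A^3)^(4) = A^12, so f(A) = A^12 * <K> = -A^32 + 2*A^28 - 4*A^24 + 5*A^20 - 5*A^16 + 6*A^12 - 4*A^8 + 3*A^4 - 1.
Substitute A = t^(-1/4), i.e. A^e → t^(-e/4): V(t) = -1 + 3*t^-1 - 4*t^-2 + 6*t^-3 - 5*t^-4 + 5*t^-5 - 4*t^-6 + 2*t^-7 - t^-8

Answer: -1 + 3*t^-1 - 4*t^-2 + 6*t^-3 - 5*t^-4 + 5*t^-5 - 4*t^-6 + 2*t^-7 - t^-8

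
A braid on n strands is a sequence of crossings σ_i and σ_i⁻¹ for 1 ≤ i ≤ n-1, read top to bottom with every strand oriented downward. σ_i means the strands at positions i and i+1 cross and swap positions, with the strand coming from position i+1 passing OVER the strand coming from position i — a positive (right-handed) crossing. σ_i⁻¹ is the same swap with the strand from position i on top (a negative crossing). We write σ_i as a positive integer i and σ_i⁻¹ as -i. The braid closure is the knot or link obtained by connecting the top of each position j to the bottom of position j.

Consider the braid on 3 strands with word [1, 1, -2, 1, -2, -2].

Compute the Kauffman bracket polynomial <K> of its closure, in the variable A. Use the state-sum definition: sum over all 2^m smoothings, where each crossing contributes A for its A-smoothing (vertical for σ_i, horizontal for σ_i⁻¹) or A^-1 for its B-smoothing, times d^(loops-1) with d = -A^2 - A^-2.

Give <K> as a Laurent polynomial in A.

-A^12 + 2*A^8 - 2*A^4 + 3 - 2*A^-4 + 2*A^-8 - A^-12

Derivation:
Braid: s1 s1 s2^-1 s1 s2^-1 s2^-1 on 3 strands, 6 crossings.
Writhe w = (#positive) - (#negative) = 3 - 3 = 0.
State-sum expansion of <K>. There are 2^6 = 64 states.
Smooth each crossing (0=||, 1=⌣⌢); contribution A^(Σ sign_k(1-2s_k)) * d^(L-1).
Tabulate the states by total A-exponent and number of loops L (A-exp: L × count):
  A^6: L=4 ×1
  A^4: L=3 ×6
  A^2: L=2 ×14, L=4 ×1
  A^0: L=1 ×13, L=3 ×7
  A^-2: L=2 ×14, L=4 ×1
  A^-4: L=3 ×6
  A^-6: L=4 ×1
Each group contributes A^e * Σ count * d^(L-1):
Powers of d = -A^2 - A^-2: d^2 = A^4 + 2 + A^-4; d^3 = -A^6 - 3*A^2 - 3*A^-2 - A^-6.
  A^6 * (d^3) = -A^12 - 3*A^8 - 3*A^4 - 1
  A^4 * (6*d^2) = 6*A^8 + 12*A^4 + 6
  A^2 * (14*d + d^3) = -A^8 - 17*A^4 - 17 - A^-4
  A^0 * (13 + 7*d^2) = 7*A^4 + 27 + 7*A^-4
  A^-2 * (14*d + d^3) = -A^4 - 17 - 17*A^-4 - A^-8
  A^-4 * (6*d^2) = 6 + 12*A^-4 + 6*A^-8
  A^-6 * (d^3) = -1 - 3*A^-4 - 3*A^-8 - A^-12
Summing the groups: <K> = -A^12 + 2*A^8 - 2*A^4 + 3 - 2*A^-4 + 2*A^-8 - A^-12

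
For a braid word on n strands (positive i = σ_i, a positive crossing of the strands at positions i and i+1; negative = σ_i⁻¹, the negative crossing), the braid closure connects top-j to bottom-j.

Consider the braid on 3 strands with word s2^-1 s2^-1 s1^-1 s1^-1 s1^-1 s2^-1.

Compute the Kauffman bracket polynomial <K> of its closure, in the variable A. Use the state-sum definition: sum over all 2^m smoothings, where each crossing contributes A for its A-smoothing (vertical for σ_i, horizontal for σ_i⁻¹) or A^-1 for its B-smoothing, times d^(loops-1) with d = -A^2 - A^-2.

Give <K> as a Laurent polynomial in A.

Braid: s2^-1 s2^-1 s1^-1 s1^-1 s1^-1 s2^-1 on 3 strands, 6 crossings.
Writhe w = (#positive) - (#negative) = 0 - 6 = -6.
Enumerate smoothing states for the bracket polynomial. There are 2^6 = 64 states.
Each crossing splits two ways (0=vertical, 1=horizontal). The state's weight is A^(#A-smoothings - #B-smoothings) * d^(loops - 1).
Tabulate the states by total A-exponent and number of loops L (A-exp: L × count):
  A^6: L=5 ×1
  A^4: L=4 ×6
  A^2: L=3 ×15
  A^0: L=2 ×18, L=4 ×2
  A^-2: L=1 ×9, L=3 ×6
  A^-4: L=2 ×6
  A^-6: L=3 ×1
Each group contributes A^e * Σ count * d^(L-1):
Powers of d = -A^2 - A^-2: d^2 = A^4 + 2 + A^-4; d^3 = -A^6 - 3*A^2 - 3*A^-2 - A^-6; d^4 = A^8 + 4*A^4 + 6 + 4*A^-4 + A^-8.
  A^6 * (d^4) = A^14 + 4*A^10 + 6*A^6 + 4*A^2 + A^-2
  A^4 * (6*d^3) = -6*A^10 - 18*A^6 - 18*A^2 - 6*A^-2
  A^2 * (15*d^2) = 15*A^6 + 30*A^2 + 15*A^-2
  A^0 * (18*d + 2*d^3) = -2*A^6 - 24*A^2 - 24*A^-2 - 2*A^-6
  A^-2 * (9 + 6*d^2) = 6*A^2 + 21*A^-2 + 6*A^-6
  A^-4 * (6*d) = -6*A^-2 - 6*A^-6
  A^-6 * (d^2) = A^-2 + 2*A^-6 + A^-10
Summing the groups: <K> = A^14 - 2*A^10 + A^6 - 2*A^2 + 2*A^-2 + A^-10

Answer: A^14 - 2*A^10 + A^6 - 2*A^2 + 2*A^-2 + A^-10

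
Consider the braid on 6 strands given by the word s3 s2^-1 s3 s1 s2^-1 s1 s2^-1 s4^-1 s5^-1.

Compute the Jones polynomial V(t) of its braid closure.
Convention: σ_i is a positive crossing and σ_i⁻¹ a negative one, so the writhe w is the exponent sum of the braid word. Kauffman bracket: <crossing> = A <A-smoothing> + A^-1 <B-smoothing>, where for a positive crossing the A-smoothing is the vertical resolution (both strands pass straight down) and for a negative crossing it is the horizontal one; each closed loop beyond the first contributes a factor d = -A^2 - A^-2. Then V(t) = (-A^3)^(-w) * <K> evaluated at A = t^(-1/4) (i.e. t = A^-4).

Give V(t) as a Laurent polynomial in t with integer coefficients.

t^4 - 2*t^3 + 3*t^2 - 4*t + 4 - 3*t^-1 + 3*t^-2 - t^-3

Derivation:
The presented braid s3 s2^-1 s3 s1 s2^-1 s1 s2^-1 s4^-1 s5^-1 on 6 strands reduces by inverse Markov moves (closure unchanged at each step):
  Destabilize: the word has the form β·s5^-1 where s5^-1 occurs only as the final letter (β ∈ B_5); drop it and the last strand → 5 strands.
  Destabilize: the word has the form β·s4^-1 where s4^-1 occurs only as the final letter (β ∈ B_4); drop it and the last strand → 4 strands.
Reduced to β = s3 s2^-1 s3 s1 s2^-1 s1 s2^-1 on 4 strands, 7 crossings.
Compute on β:
Braid: s3 s2^-1 s3 s1 s2^-1 s1 s2^-1 on 4 strands, 7 crossings.
Writhe w = (#positive) - (#negative) = 4 - 3 = 1.
Computing the Kauffman bracket via state sum. There are 2^7 = 128 states.
Each crossing splits two ways (0=vertical, 1=horizontal). The state's weight is A^(#A-smoothings - #B-smoothings) * d^(loops - 1).
Tabulate the states by total A-exponent and number of loops L (A-exp: L × count):
  A^7: L=5 ×1
  A^5: L=4 ×7
  A^3: L=3 ×21
  A^1: L=2 ×32, L=4 ×3
  A^-1: L=1 ×21, L=3 ×14
  A^-3: L=2 ×19, L=4 ×2
  A^-5: L=3 ×7
  A^-7: L=4 ×1
Each group contributes A^e * Σ count * d^(L-1):
Powers of d = -A^2 - A^-2: d^2 = A^4 + 2 + A^-4; d^3 = -A^6 - 3*A^2 - 3*A^-2 - A^-6; d^4 = A^8 + 4*A^4 + 6 + 4*A^-4 + A^-8.
  A^7 * (d^4) = A^15 + 4*A^11 + 6*A^7 + 4*A^3 + A^-1
  A^5 * (7*d^3) = -7*A^11 - 21*A^7 - 21*A^3 - 7*A^-1
  A^3 * (21*d^2) = 21*A^7 + 42*A^3 + 21*A^-1
  A^1 * (32*d + 3*d^3) = -3*A^7 - 41*A^3 - 41*A^-1 - 3*A^-5
  A^-1 * (21 + 14*d^2) = 14*A^3 + 49*A^-1 + 14*A^-5
  A^-3 * (19*d + 2*d^3) = -2*A^3 - 25*A^-1 - 25*A^-5 - 2*A^-9
  A^-5 * (7*d^2) = 7*A^-1 + 14*A^-5 + 7*A^-9
  A^-7 * (d^3) = -A^-1 - 3*A^-5 - 3*A^-9 - A^-13
Summing the groups: <K> = A^15 - 3*A^11 + 3*A^7 - 4*A^3 + 4*A^-1 - 3*A^-5 + 2*A^-9 - A^-13
Normalise by the writhe: (-A^3)^(-w) = (-A^3)^(-1) = -A^-3, so f(A) = -A^-3 * <K> = -A^12 + 3*A^8 - 3*A^4 + 4 - 4*A^-4 + 3*A^-8 - 2*A^-12 + A^-16.
Substitute A = t^(-1/4), i.e. A^e → t^(-e/4): V(t) = t^4 - 2*t^3 + 3*t^2 - 4*t + 4 - 3*t^-1 + 3*t^-2 - t^-3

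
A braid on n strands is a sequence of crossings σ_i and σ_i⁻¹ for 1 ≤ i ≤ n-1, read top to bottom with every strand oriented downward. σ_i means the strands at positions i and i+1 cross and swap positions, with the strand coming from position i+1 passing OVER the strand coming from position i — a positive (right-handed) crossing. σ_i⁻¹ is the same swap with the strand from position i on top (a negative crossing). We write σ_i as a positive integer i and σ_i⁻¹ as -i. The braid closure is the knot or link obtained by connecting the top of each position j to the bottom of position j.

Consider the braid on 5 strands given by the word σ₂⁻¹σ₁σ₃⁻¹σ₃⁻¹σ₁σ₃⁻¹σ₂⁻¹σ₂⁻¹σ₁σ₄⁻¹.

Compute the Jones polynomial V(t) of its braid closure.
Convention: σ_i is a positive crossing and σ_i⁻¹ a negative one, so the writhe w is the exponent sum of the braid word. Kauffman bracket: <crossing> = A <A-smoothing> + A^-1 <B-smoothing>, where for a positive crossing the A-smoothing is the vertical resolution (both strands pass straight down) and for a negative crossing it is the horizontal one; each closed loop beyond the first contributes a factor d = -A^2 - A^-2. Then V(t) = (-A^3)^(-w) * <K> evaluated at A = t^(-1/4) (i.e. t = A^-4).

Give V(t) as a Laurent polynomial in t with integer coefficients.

-t^2 + 2*t - 3 + 6*t^-1 - 6*t^-2 + 7*t^-3 - 6*t^-4 + 4*t^-5 - 3*t^-6 + t^-7

Derivation:
The presented braid s2^-1 s1 s3^-1 s3^-1 s1 s3^-1 s2^-1 s2^-1 s1 s4^-1 on 5 strands reduces by inverse Markov moves (closure unchanged at each step):
  Destabilize: the word has the form β·s4^-1 where s4^-1 occurs only as the final letter (β ∈ B_4); drop it and the last strand → 4 strands.
Reduced to β = s2^-1 s1 s3^-1 s3^-1 s1 s3^-1 s2^-1 s2^-1 s1 on 4 strands, 9 crossings.
Compute on β:
Braid: s2^-1 s1 s3^-1 s3^-1 s1 s3^-1 s2^-1 s2^-1 s1 on 4 strands, 9 crossings.
Writhe w = (#positive) - (#negative) = 3 - 6 = -3.
Enumerate smoothing states for the bracket polynomial. There are 2^9 = 512 states.
Smooth each crossing (0=||, 1=⌣⌢); contribution A^(Σ sign_k(1-2s_k)) * d^(L-1).
Tabulate the states by total A-exponent and number of loops L (A-exp: L × count):
  A^9: L=6 ×1
  A^7: L=5 ×9
  A^5: L=4 ×35, L=6 ×1
  A^3: L=3 ×73, L=5 ×11
  A^1: L=2 ×81, L=4 ×44, L=6 ×1
  A^-1: L=1 ×39, L=3 ×77, L=5 ×10
  A^-3: L=2 ×55, L=4 ×28, L=6 ×1
  A^-5: L=3 ×32, L=5 ×4
  A^-7: L=4 ×9
  A^-9: L=5 ×1
Each group contributes A^e * Σ count * d^(L-1):
Powers of d = -A^2 - A^-2: d^2 = A^4 + 2 + A^-4; d^3 = -A^6 - 3*A^2 - 3*A^-2 - A^-6; d^4 = A^8 + 4*A^4 + 6 + 4*A^-4 + A^-8; d^5 = -A^10 - 5*A^6 - 10*A^2 - 10*A^-2 - 5*A^-6 - A^-10.
  A^9 * (d^5) = -A^19 - 5*A^15 - 10*A^11 - 10*A^7 - 5*A^3 - A^-1
  A^7 * (9*d^4) = 9*A^15 + 36*A^11 + 54*A^7 + 36*A^3 + 9*A^-1
  A^5 * (35*d^3 + d^5) = -A^15 - 40*A^11 - 115*A^7 - 115*A^3 - 40*A^-1 - A^-5
  A^3 * (73*d^2 + 11*d^4) = 11*A^11 + 117*A^7 + 212*A^3 + 117*A^-1 + 11*A^-5
  A^1 * (81*d + 44*d^3 + d^5) = -A^11 - 49*A^7 - 223*A^3 - 223*A^-1 - 49*A^-5 - A^-9
  A^-1 * (39 + 77*d^2 + 10*d^4) = 10*A^7 + 117*A^3 + 253*A^-1 + 117*A^-5 + 10*A^-9
  A^-3 * (55*d + 28*d^3 + d^5) = -A^7 - 33*A^3 - 149*A^-1 - 149*A^-5 - 33*A^-9 - A^-13
  A^-5 * (32*d^2 + 4*d^4) = 4*A^3 + 48*A^-1 + 88*A^-5 + 48*A^-9 + 4*A^-13
  A^-7 * (9*d^3) = -9*A^-1 - 27*A^-5 - 27*A^-9 - 9*A^-13
  A^-9 * (d^4) = A^-1 + 4*A^-5 + 6*A^-9 + 4*A^-13 + A^-17
Summing the groups: <K> = -A^19 + 3*A^15 - 4*A^11 + 6*A^7 - 7*A^3 + 6*A^-1 - 6*A^-5 + 3*A^-9 - 2*A^-13 + A^-17
Normalise by the writhe: (-A^3)^(-w) = (-A^3)^(3) = -A^9, so f(A) = -A^9 * <K> = A^28 - 3*A^24 + 4*A^20 - 6*A^16 + 7*A^12 - 6*A^8 + 6*A^4 - 3 + 2*A^-4 - A^-8.
Substitute A = t^(-1/4), i.e. A^e → t^(-e/4): V(t) = -t^2 + 2*t - 3 + 6*t^-1 - 6*t^-2 + 7*t^-3 - 6*t^-4 + 4*t^-5 - 3*t^-6 + t^-7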